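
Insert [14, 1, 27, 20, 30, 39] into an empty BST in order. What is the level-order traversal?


Root = 14; build tree by BST insertion.
Level-Order traversal: [14, 1, 27, 20, 30, 39]


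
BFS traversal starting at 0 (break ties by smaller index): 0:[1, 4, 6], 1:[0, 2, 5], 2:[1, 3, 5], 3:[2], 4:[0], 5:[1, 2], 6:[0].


BFS queue: start with [0]
Visit order: [0, 1, 4, 6, 2, 5, 3]


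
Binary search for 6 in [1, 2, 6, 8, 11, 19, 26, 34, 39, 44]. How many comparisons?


Search for 6:
[0,9] mid=4 arr[4]=11
[0,3] mid=1 arr[1]=2
[2,3] mid=2 arr[2]=6
Total: 3 comparisons


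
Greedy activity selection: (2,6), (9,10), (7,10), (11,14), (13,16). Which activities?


Greedy: pick earliest-ending, then skip overlaps.
Selected (3 activities): [(2, 6), (9, 10), (11, 14)]


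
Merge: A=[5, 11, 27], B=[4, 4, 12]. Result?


Compare heads, take smaller each step.
Merged: [4, 4, 5, 11, 12, 27]


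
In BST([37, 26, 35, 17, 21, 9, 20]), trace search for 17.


BST root = 37
Search for 17: compare at each node
Path: [37, 26, 17]


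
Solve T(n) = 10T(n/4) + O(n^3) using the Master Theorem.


a=10, b=4, c=3. log_4(10)=1.661 < c=3. Case 3: O(n^c) = O(n^3)
Complexity: O(n^3)


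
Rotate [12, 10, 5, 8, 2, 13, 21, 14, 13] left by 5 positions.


Left rotate by 5: [13, 21, 14, 13, 12, 10, 5, 8, 2]


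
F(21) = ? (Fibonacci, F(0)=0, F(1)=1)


F(n)=F(n-1)+F(n-2)
...F(19)=4181, F(20)=6765, F(21)=10946


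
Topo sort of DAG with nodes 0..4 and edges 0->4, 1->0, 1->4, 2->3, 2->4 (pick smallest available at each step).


Kahn's algorithm, process smallest node first
Order: [1, 0, 2, 3, 4]


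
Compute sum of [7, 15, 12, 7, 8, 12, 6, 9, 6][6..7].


Prefix sums: [0, 7, 22, 34, 41, 49, 61, 67, 76, 82]
Sum[6..7] = prefix[8] - prefix[6] = 76 - 61 = 15


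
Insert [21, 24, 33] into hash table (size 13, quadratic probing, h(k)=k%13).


Insertions: 21->slot 8; 24->slot 11; 33->slot 7
Table: [None, None, None, None, None, None, None, 33, 21, None, None, 24, None]


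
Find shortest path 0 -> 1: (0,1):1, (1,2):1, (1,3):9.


Dijkstra from 0:
Distances: {0: 0, 1: 1, 2: 2, 3: 10}
Shortest distance to 1 = 1, path = [0, 1]


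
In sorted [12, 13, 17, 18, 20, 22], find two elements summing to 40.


Two pointers: lo=0, hi=5
Found pair: (18, 22) summing to 40


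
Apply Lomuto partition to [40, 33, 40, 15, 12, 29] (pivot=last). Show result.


Elements <= 29 go left of pivot.
Result: [15, 12, 29, 40, 33, 40], pivot at index 2


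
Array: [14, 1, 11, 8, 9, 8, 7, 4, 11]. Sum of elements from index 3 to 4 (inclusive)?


Prefix sums: [0, 14, 15, 26, 34, 43, 51, 58, 62, 73]
Sum[3..4] = prefix[5] - prefix[3] = 43 - 26 = 17


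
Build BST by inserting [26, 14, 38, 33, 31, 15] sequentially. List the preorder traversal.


Root = 26; build tree by BST insertion.
Preorder traversal: [26, 14, 15, 38, 33, 31]


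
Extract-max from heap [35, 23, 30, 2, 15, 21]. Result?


Max = 35
Replace root with last, heapify down
Resulting heap: [30, 23, 21, 2, 15]


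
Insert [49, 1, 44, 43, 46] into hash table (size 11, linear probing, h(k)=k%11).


Insertions: 49->slot 5; 1->slot 1; 44->slot 0; 43->slot 10; 46->slot 2
Table: [44, 1, 46, None, None, 49, None, None, None, None, 43]


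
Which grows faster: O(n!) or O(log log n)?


double-logarithmic grows slower than factorial
O(log log n) is asymptotically smaller; O(n!) grows faster


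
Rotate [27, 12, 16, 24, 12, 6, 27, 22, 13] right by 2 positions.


Right rotate by 2: [22, 13, 27, 12, 16, 24, 12, 6, 27]


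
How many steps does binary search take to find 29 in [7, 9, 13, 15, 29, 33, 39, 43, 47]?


Search for 29:
[0,8] mid=4 arr[4]=29
Total: 1 comparisons


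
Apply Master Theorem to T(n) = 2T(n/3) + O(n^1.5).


a=2, b=3, c=1.5. log_3(2)=0.631 < c=1.5. Case 3: O(n^c) = O(n^1.500)
Complexity: O(n^1.500)


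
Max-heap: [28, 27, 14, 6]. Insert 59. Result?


Append 59: [28, 27, 14, 6, 59]
Bubble up: swap idx 4(59) with idx 1(27); swap idx 1(59) with idx 0(28)
Result: [59, 28, 14, 6, 27]


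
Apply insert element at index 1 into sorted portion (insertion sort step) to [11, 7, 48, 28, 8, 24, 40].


After one pass: [7, 11, 48, 28, 8, 24, 40]


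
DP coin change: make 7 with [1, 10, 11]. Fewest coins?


dp[0]=0; dp[i]=1+min(dp[i-c] for c in coins)
...dp[2]=2, dp[3]=3, dp[4]=4, dp[5]=5, dp[6]=6, dp[7]=7
Minimum coins for 7 = 7


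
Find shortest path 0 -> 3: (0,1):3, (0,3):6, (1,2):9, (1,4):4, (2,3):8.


Dijkstra from 0:
Distances: {0: 0, 1: 3, 2: 12, 3: 6, 4: 7}
Shortest distance to 3 = 6, path = [0, 3]


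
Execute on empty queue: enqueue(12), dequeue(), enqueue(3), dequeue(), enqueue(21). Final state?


enqueue(12) -> [12]
dequeue() returns 12 -> []
enqueue(3) -> [3]
dequeue() returns 3 -> []
enqueue(21) -> [21]
Final queue (front to back): [21]


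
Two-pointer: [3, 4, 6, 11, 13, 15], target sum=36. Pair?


Two pointers: lo=0, hi=5
No pair sums to 36


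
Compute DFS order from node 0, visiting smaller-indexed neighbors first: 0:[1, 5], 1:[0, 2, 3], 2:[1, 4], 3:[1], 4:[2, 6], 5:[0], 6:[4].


DFS stack-based: start with [0]
Visit order: [0, 1, 2, 4, 6, 3, 5]


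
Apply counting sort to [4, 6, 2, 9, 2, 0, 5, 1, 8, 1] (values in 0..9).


Count array: [1, 2, 2, 0, 1, 1, 1, 0, 1, 1]
Reconstruct: [0, 1, 1, 2, 2, 4, 5, 6, 8, 9]


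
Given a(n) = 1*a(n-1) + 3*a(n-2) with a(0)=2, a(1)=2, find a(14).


Build bottom-up:
...a(12)=28418, a(13)=65378, a(14)=1*65378+3*28418=150632


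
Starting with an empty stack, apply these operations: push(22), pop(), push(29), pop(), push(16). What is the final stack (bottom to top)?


push(22) -> [22]
pop() returns 22 -> []
push(29) -> [29]
pop() returns 29 -> []
push(16) -> [16]
Final stack (bottom to top): [16]


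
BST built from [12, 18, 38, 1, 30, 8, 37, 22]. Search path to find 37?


BST root = 12
Search for 37: compare at each node
Path: [12, 18, 38, 30, 37]


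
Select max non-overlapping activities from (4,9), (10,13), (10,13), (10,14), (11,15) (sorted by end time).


Greedy: pick earliest-ending, then skip overlaps.
Selected (2 activities): [(4, 9), (10, 13)]


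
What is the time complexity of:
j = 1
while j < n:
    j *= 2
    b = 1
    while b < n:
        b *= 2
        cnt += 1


Per nesting level: O(log n) * O(log n) = O((log n)^2)
Complexity: O((log n)^2)


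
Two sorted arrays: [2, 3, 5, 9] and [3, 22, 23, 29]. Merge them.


Compare heads, take smaller each step.
Merged: [2, 3, 3, 5, 9, 22, 23, 29]


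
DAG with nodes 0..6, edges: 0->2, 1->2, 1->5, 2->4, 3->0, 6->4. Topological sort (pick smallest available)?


Kahn's algorithm, process smallest node first
Order: [1, 3, 0, 2, 5, 6, 4]


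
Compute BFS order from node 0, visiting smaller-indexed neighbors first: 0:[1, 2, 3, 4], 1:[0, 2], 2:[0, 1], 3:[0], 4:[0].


BFS queue: start with [0]
Visit order: [0, 1, 2, 3, 4]


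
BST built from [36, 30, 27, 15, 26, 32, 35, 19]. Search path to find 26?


BST root = 36
Search for 26: compare at each node
Path: [36, 30, 27, 15, 26]


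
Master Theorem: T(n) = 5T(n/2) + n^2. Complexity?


a=5, b=2, c=2. log_2(5)=2.322 > c=2. Case 1: O(n^log_b(a)) = O(n^2.322)
Complexity: O(n^2.322)


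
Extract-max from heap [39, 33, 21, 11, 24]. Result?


Max = 39
Replace root with last, heapify down
Resulting heap: [33, 24, 21, 11]


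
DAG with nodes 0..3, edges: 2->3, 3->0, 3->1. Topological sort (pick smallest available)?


Kahn's algorithm, process smallest node first
Order: [2, 3, 0, 1]


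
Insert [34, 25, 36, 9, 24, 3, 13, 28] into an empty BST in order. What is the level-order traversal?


Root = 34; build tree by BST insertion.
Level-Order traversal: [34, 25, 36, 9, 28, 3, 24, 13]


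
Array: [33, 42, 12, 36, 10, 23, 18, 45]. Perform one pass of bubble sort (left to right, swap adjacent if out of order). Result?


After one pass: [33, 12, 36, 10, 23, 18, 42, 45]


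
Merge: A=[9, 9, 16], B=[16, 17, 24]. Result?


Compare heads, take smaller each step.
Merged: [9, 9, 16, 16, 17, 24]


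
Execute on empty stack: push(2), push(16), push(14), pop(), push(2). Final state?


push(2) -> [2]
push(16) -> [2, 16]
push(14) -> [2, 16, 14]
pop() returns 14 -> [2, 16]
push(2) -> [2, 16, 2]
Final stack (bottom to top): [2, 16, 2]


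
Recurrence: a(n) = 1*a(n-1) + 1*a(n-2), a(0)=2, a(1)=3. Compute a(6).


Build bottom-up:
...a(4)=13, a(5)=21, a(6)=1*21+1*13=34


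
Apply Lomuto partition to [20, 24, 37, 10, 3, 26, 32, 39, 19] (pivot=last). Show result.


Elements <= 19 go left of pivot.
Result: [10, 3, 19, 20, 24, 26, 32, 39, 37], pivot at index 2


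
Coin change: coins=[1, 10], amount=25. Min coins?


dp[0]=0; dp[i]=1+min(dp[i-c] for c in coins)
...dp[20]=2, dp[21]=3, dp[22]=4, dp[23]=5, dp[24]=6, dp[25]=7
Minimum coins for 25 = 7


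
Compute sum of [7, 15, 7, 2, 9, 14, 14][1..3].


Prefix sums: [0, 7, 22, 29, 31, 40, 54, 68]
Sum[1..3] = prefix[4] - prefix[1] = 31 - 7 = 24


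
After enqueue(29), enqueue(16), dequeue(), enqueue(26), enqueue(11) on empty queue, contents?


enqueue(29) -> [29]
enqueue(16) -> [29, 16]
dequeue() returns 29 -> [16]
enqueue(26) -> [16, 26]
enqueue(11) -> [16, 26, 11]
Final queue (front to back): [16, 26, 11]


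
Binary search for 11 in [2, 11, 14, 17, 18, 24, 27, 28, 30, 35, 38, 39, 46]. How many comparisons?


Search for 11:
[0,12] mid=6 arr[6]=27
[0,5] mid=2 arr[2]=14
[0,1] mid=0 arr[0]=2
[1,1] mid=1 arr[1]=11
Total: 4 comparisons


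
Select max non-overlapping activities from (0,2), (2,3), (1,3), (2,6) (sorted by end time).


Greedy: pick earliest-ending, then skip overlaps.
Selected (2 activities): [(0, 2), (2, 3)]


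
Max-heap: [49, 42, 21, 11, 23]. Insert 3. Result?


Append 3: [49, 42, 21, 11, 23, 3]
Bubble up: no swaps needed
Result: [49, 42, 21, 11, 23, 3]


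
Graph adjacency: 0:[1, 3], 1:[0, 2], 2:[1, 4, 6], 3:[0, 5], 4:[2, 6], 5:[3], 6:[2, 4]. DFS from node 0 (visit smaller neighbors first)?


DFS stack-based: start with [0]
Visit order: [0, 1, 2, 4, 6, 3, 5]


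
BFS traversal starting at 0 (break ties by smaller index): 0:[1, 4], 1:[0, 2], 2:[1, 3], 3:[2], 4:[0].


BFS queue: start with [0]
Visit order: [0, 1, 4, 2, 3]


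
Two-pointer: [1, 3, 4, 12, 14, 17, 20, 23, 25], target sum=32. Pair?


Two pointers: lo=0, hi=8
Found pair: (12, 20) summing to 32


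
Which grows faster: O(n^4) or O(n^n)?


quartic grows slower than n^n
O(n^4) is asymptotically smaller; O(n^n) grows faster


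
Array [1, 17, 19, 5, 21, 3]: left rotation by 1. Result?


Left rotate by 1: [17, 19, 5, 21, 3, 1]


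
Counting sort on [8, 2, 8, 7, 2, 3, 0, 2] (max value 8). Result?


Count array: [1, 0, 3, 1, 0, 0, 0, 1, 2]
Reconstruct: [0, 2, 2, 2, 3, 7, 8, 8]


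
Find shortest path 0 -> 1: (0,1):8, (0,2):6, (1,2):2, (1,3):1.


Dijkstra from 0:
Distances: {0: 0, 1: 8, 2: 6, 3: 9}
Shortest distance to 1 = 8, path = [0, 1]


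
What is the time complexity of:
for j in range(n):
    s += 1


Per nesting level: O(n) = O(n)
Complexity: O(n)


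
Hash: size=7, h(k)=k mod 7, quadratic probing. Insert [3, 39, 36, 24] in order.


Insertions: 3->slot 3; 39->slot 4; 36->slot 1; 24->slot 0
Table: [24, 36, None, 3, 39, None, None]


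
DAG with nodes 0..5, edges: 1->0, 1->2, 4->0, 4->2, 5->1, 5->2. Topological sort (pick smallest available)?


Kahn's algorithm, process smallest node first
Order: [3, 4, 5, 1, 0, 2]


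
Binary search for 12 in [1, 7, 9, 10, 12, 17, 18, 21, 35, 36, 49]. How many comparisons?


Search for 12:
[0,10] mid=5 arr[5]=17
[0,4] mid=2 arr[2]=9
[3,4] mid=3 arr[3]=10
[4,4] mid=4 arr[4]=12
Total: 4 comparisons


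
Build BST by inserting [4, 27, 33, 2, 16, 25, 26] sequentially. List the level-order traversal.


Root = 4; build tree by BST insertion.
Level-Order traversal: [4, 2, 27, 16, 33, 25, 26]


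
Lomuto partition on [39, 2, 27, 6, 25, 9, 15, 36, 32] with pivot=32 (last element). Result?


Elements <= 32 go left of pivot.
Result: [2, 27, 6, 25, 9, 15, 32, 36, 39], pivot at index 6


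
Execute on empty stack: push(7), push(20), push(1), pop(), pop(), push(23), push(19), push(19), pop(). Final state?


push(7) -> [7]
push(20) -> [7, 20]
push(1) -> [7, 20, 1]
pop() returns 1 -> [7, 20]
pop() returns 20 -> [7]
push(23) -> [7, 23]
push(19) -> [7, 23, 19]
push(19) -> [7, 23, 19, 19]
pop() returns 19 -> [7, 23, 19]
Final stack (bottom to top): [7, 23, 19]


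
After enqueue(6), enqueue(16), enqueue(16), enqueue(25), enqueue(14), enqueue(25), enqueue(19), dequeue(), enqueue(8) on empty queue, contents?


enqueue(6) -> [6]
enqueue(16) -> [6, 16]
enqueue(16) -> [6, 16, 16]
enqueue(25) -> [6, 16, 16, 25]
enqueue(14) -> [6, 16, 16, 25, 14]
enqueue(25) -> [6, 16, 16, 25, 14, 25]
enqueue(19) -> [6, 16, 16, 25, 14, 25, 19]
dequeue() returns 6 -> [16, 16, 25, 14, 25, 19]
enqueue(8) -> [16, 16, 25, 14, 25, 19, 8]
Final queue (front to back): [16, 16, 25, 14, 25, 19, 8]


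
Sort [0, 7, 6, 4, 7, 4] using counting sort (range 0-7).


Count array: [1, 0, 0, 0, 2, 0, 1, 2]
Reconstruct: [0, 4, 4, 6, 7, 7]


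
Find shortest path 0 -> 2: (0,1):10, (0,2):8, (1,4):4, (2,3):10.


Dijkstra from 0:
Distances: {0: 0, 1: 10, 2: 8, 3: 18, 4: 14}
Shortest distance to 2 = 8, path = [0, 2]


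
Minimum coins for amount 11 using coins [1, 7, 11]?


dp[0]=0; dp[i]=1+min(dp[i-c] for c in coins)
...dp[6]=6, dp[7]=1, dp[8]=2, dp[9]=3, dp[10]=4, dp[11]=1
Minimum coins for 11 = 1


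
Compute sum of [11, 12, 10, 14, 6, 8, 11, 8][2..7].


Prefix sums: [0, 11, 23, 33, 47, 53, 61, 72, 80]
Sum[2..7] = prefix[8] - prefix[2] = 80 - 23 = 57


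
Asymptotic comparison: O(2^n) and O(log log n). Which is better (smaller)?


double-logarithmic grows slower than exponential
O(log log n) is asymptotically smaller; O(2^n) grows faster


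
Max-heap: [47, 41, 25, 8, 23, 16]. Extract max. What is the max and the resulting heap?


Max = 47
Replace root with last, heapify down
Resulting heap: [41, 23, 25, 8, 16]


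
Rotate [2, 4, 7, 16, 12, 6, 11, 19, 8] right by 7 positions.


Right rotate by 7: [7, 16, 12, 6, 11, 19, 8, 2, 4]


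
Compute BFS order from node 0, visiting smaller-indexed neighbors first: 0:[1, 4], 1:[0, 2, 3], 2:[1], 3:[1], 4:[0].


BFS queue: start with [0]
Visit order: [0, 1, 4, 2, 3]


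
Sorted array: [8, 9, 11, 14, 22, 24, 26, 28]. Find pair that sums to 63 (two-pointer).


Two pointers: lo=0, hi=7
No pair sums to 63


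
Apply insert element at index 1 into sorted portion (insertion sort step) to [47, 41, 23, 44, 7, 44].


After one pass: [41, 47, 23, 44, 7, 44]


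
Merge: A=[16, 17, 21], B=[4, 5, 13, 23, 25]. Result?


Compare heads, take smaller each step.
Merged: [4, 5, 13, 16, 17, 21, 23, 25]


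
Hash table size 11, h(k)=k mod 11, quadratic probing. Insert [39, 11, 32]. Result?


Insertions: 39->slot 6; 11->slot 0; 32->slot 10
Table: [11, None, None, None, None, None, 39, None, None, None, 32]


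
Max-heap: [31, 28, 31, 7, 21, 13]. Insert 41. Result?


Append 41: [31, 28, 31, 7, 21, 13, 41]
Bubble up: swap idx 6(41) with idx 2(31); swap idx 2(41) with idx 0(31)
Result: [41, 28, 31, 7, 21, 13, 31]


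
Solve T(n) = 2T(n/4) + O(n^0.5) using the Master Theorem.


a=2, b=4, c=0.5. log_4(2)=0.5 = c=0.5. Case 2: O(n^c log n) = O(sqrt(n) log n)
Complexity: O(sqrt(n) log n)


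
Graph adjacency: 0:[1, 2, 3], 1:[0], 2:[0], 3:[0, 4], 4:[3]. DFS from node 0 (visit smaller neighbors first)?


DFS stack-based: start with [0]
Visit order: [0, 1, 2, 3, 4]


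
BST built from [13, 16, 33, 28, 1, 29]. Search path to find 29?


BST root = 13
Search for 29: compare at each node
Path: [13, 16, 33, 28, 29]


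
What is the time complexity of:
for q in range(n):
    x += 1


Per nesting level: O(n) = O(n)
Complexity: O(n)


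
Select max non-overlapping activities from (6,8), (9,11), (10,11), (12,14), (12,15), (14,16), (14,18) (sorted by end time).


Greedy: pick earliest-ending, then skip overlaps.
Selected (4 activities): [(6, 8), (9, 11), (12, 14), (14, 16)]


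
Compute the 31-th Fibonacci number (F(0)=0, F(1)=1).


F(n)=F(n-1)+F(n-2)
...F(29)=514229, F(30)=832040, F(31)=1346269


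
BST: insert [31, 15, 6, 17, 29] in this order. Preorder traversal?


Root = 31; build tree by BST insertion.
Preorder traversal: [31, 15, 6, 17, 29]


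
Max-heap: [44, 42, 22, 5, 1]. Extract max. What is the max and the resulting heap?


Max = 44
Replace root with last, heapify down
Resulting heap: [42, 5, 22, 1]


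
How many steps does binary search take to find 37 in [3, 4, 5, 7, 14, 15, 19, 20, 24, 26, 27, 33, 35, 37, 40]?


Search for 37:
[0,14] mid=7 arr[7]=20
[8,14] mid=11 arr[11]=33
[12,14] mid=13 arr[13]=37
Total: 3 comparisons


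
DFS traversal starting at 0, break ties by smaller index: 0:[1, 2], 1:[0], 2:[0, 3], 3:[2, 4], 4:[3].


DFS stack-based: start with [0]
Visit order: [0, 1, 2, 3, 4]


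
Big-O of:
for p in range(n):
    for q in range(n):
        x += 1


Per nesting level: O(n) * O(n) = O(n^2)
Complexity: O(n^2)


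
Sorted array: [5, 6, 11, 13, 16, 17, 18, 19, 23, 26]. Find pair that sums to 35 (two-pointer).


Two pointers: lo=0, hi=9
Found pair: (16, 19) summing to 35


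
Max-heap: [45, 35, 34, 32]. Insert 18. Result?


Append 18: [45, 35, 34, 32, 18]
Bubble up: no swaps needed
Result: [45, 35, 34, 32, 18]


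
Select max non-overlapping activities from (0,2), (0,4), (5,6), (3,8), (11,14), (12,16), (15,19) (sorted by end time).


Greedy: pick earliest-ending, then skip overlaps.
Selected (4 activities): [(0, 2), (5, 6), (11, 14), (15, 19)]


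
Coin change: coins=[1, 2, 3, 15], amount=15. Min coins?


dp[0]=0; dp[i]=1+min(dp[i-c] for c in coins)
...dp[10]=4, dp[11]=4, dp[12]=4, dp[13]=5, dp[14]=5, dp[15]=1
Minimum coins for 15 = 1


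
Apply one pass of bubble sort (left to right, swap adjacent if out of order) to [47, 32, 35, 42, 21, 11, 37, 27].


After one pass: [32, 35, 42, 21, 11, 37, 27, 47]


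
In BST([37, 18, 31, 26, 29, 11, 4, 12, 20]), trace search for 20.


BST root = 37
Search for 20: compare at each node
Path: [37, 18, 31, 26, 20]


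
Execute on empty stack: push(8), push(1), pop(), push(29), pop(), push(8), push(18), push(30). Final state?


push(8) -> [8]
push(1) -> [8, 1]
pop() returns 1 -> [8]
push(29) -> [8, 29]
pop() returns 29 -> [8]
push(8) -> [8, 8]
push(18) -> [8, 8, 18]
push(30) -> [8, 8, 18, 30]
Final stack (bottom to top): [8, 8, 18, 30]


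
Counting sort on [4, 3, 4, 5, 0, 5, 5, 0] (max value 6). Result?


Count array: [2, 0, 0, 1, 2, 3, 0]
Reconstruct: [0, 0, 3, 4, 4, 5, 5, 5]


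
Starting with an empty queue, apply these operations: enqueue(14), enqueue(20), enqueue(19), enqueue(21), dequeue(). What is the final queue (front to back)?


enqueue(14) -> [14]
enqueue(20) -> [14, 20]
enqueue(19) -> [14, 20, 19]
enqueue(21) -> [14, 20, 19, 21]
dequeue() returns 14 -> [20, 19, 21]
Final queue (front to back): [20, 19, 21]


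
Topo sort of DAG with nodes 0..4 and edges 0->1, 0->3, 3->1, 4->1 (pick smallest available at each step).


Kahn's algorithm, process smallest node first
Order: [0, 2, 3, 4, 1]


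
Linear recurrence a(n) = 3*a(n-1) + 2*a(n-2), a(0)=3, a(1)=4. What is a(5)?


Build bottom-up:
...a(3)=62, a(4)=222, a(5)=3*222+2*62=790


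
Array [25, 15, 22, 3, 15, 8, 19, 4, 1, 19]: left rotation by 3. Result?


Left rotate by 3: [3, 15, 8, 19, 4, 1, 19, 25, 15, 22]


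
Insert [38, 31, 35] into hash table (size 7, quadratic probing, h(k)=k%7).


Insertions: 38->slot 3; 31->slot 4; 35->slot 0
Table: [35, None, None, 38, 31, None, None]


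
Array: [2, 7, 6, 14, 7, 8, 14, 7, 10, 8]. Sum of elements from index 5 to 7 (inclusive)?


Prefix sums: [0, 2, 9, 15, 29, 36, 44, 58, 65, 75, 83]
Sum[5..7] = prefix[8] - prefix[5] = 65 - 36 = 29


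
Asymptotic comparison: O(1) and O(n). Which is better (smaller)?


constant grows slower than linear
O(1) is asymptotically smaller; O(n) grows faster


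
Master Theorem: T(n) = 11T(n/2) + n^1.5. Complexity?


a=11, b=2, c=1.5. log_2(11)=3.459 > c=1.5. Case 1: O(n^log_b(a)) = O(n^3.459)
Complexity: O(n^3.459)


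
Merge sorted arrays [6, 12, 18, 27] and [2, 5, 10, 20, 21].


Compare heads, take smaller each step.
Merged: [2, 5, 6, 10, 12, 18, 20, 21, 27]


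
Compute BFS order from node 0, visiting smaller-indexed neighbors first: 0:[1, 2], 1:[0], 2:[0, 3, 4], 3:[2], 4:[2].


BFS queue: start with [0]
Visit order: [0, 1, 2, 3, 4]


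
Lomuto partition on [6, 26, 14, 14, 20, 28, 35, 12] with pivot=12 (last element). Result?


Elements <= 12 go left of pivot.
Result: [6, 12, 14, 14, 20, 28, 35, 26], pivot at index 1


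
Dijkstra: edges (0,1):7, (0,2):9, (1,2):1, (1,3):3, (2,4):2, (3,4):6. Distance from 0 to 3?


Dijkstra from 0:
Distances: {0: 0, 1: 7, 2: 8, 3: 10, 4: 10}
Shortest distance to 3 = 10, path = [0, 1, 3]


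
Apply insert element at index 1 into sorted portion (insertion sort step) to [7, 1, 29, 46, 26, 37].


After one pass: [1, 7, 29, 46, 26, 37]


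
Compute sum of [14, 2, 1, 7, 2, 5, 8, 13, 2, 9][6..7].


Prefix sums: [0, 14, 16, 17, 24, 26, 31, 39, 52, 54, 63]
Sum[6..7] = prefix[8] - prefix[6] = 52 - 31 = 21


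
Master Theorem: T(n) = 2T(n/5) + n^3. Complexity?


a=2, b=5, c=3. log_5(2)=0.431 < c=3. Case 3: O(n^c) = O(n^3)
Complexity: O(n^3)


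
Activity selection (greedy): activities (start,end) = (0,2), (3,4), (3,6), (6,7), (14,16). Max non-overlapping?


Greedy: pick earliest-ending, then skip overlaps.
Selected (4 activities): [(0, 2), (3, 4), (6, 7), (14, 16)]


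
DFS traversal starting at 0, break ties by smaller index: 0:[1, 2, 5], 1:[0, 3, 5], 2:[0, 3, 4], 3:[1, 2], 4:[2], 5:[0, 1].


DFS stack-based: start with [0]
Visit order: [0, 1, 3, 2, 4, 5]


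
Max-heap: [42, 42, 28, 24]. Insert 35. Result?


Append 35: [42, 42, 28, 24, 35]
Bubble up: no swaps needed
Result: [42, 42, 28, 24, 35]


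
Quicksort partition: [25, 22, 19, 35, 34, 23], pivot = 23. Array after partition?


Elements <= 23 go left of pivot.
Result: [22, 19, 23, 35, 34, 25], pivot at index 2


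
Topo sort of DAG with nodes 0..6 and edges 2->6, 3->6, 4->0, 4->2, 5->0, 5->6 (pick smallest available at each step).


Kahn's algorithm, process smallest node first
Order: [1, 3, 4, 2, 5, 0, 6]


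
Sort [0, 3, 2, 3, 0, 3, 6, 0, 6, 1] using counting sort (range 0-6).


Count array: [3, 1, 1, 3, 0, 0, 2]
Reconstruct: [0, 0, 0, 1, 2, 3, 3, 3, 6, 6]


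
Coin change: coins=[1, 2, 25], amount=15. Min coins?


dp[0]=0; dp[i]=1+min(dp[i-c] for c in coins)
...dp[10]=5, dp[11]=6, dp[12]=6, dp[13]=7, dp[14]=7, dp[15]=8
Minimum coins for 15 = 8


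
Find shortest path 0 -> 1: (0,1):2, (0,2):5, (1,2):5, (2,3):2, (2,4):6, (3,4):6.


Dijkstra from 0:
Distances: {0: 0, 1: 2, 2: 5, 3: 7, 4: 11}
Shortest distance to 1 = 2, path = [0, 1]


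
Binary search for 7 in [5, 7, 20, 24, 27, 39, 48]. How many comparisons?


Search for 7:
[0,6] mid=3 arr[3]=24
[0,2] mid=1 arr[1]=7
Total: 2 comparisons


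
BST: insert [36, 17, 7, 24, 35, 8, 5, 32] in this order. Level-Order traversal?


Root = 36; build tree by BST insertion.
Level-Order traversal: [36, 17, 7, 24, 5, 8, 35, 32]


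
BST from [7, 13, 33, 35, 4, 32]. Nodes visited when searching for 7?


BST root = 7
Search for 7: compare at each node
Path: [7]


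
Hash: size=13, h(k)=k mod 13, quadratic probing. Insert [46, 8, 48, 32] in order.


Insertions: 46->slot 7; 8->slot 8; 48->slot 9; 32->slot 6
Table: [None, None, None, None, None, None, 32, 46, 8, 48, None, None, None]


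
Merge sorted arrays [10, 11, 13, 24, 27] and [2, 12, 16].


Compare heads, take smaller each step.
Merged: [2, 10, 11, 12, 13, 16, 24, 27]


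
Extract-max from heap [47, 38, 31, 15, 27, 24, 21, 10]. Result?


Max = 47
Replace root with last, heapify down
Resulting heap: [38, 27, 31, 15, 10, 24, 21]


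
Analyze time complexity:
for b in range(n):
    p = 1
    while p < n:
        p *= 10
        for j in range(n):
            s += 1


Per nesting level: O(n) * O(log n) * O(n) = O(n^2 log n)
Complexity: O(n^2 log n)


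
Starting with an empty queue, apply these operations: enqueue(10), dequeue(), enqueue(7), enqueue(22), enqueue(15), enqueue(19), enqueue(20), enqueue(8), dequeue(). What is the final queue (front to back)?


enqueue(10) -> [10]
dequeue() returns 10 -> []
enqueue(7) -> [7]
enqueue(22) -> [7, 22]
enqueue(15) -> [7, 22, 15]
enqueue(19) -> [7, 22, 15, 19]
enqueue(20) -> [7, 22, 15, 19, 20]
enqueue(8) -> [7, 22, 15, 19, 20, 8]
dequeue() returns 7 -> [22, 15, 19, 20, 8]
Final queue (front to back): [22, 15, 19, 20, 8]


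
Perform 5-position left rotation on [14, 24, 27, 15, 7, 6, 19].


Left rotate by 5: [6, 19, 14, 24, 27, 15, 7]


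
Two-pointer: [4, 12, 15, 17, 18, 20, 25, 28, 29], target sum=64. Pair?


Two pointers: lo=0, hi=8
No pair sums to 64


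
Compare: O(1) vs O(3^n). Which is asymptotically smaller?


constant grows slower than exponential (base 3)
O(1) is asymptotically smaller; O(3^n) grows faster


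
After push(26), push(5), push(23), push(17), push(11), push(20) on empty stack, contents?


push(26) -> [26]
push(5) -> [26, 5]
push(23) -> [26, 5, 23]
push(17) -> [26, 5, 23, 17]
push(11) -> [26, 5, 23, 17, 11]
push(20) -> [26, 5, 23, 17, 11, 20]
Final stack (bottom to top): [26, 5, 23, 17, 11, 20]


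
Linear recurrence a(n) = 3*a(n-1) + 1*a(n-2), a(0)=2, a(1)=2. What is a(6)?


Build bottom-up:
...a(4)=86, a(5)=284, a(6)=3*284+1*86=938


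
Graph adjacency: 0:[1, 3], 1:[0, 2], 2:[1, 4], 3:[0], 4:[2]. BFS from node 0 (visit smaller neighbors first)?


BFS queue: start with [0]
Visit order: [0, 1, 3, 2, 4]


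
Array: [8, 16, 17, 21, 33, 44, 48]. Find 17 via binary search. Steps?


Search for 17:
[0,6] mid=3 arr[3]=21
[0,2] mid=1 arr[1]=16
[2,2] mid=2 arr[2]=17
Total: 3 comparisons


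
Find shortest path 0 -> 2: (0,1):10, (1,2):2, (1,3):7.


Dijkstra from 0:
Distances: {0: 0, 1: 10, 2: 12, 3: 17}
Shortest distance to 2 = 12, path = [0, 1, 2]


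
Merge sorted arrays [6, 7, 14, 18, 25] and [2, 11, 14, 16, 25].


Compare heads, take smaller each step.
Merged: [2, 6, 7, 11, 14, 14, 16, 18, 25, 25]


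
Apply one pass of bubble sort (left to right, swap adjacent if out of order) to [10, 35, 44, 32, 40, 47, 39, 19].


After one pass: [10, 35, 32, 40, 44, 39, 19, 47]


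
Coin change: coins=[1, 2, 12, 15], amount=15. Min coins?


dp[0]=0; dp[i]=1+min(dp[i-c] for c in coins)
...dp[10]=5, dp[11]=6, dp[12]=1, dp[13]=2, dp[14]=2, dp[15]=1
Minimum coins for 15 = 1


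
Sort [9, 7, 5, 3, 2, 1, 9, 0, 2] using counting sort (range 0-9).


Count array: [1, 1, 2, 1, 0, 1, 0, 1, 0, 2]
Reconstruct: [0, 1, 2, 2, 3, 5, 7, 9, 9]


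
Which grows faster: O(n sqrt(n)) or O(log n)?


logarithmic grows slower than n^1.5
O(log n) is asymptotically smaller; O(n sqrt(n)) grows faster


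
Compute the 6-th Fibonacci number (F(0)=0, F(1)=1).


F(n)=F(n-1)+F(n-2)
...F(4)=3, F(5)=5, F(6)=8


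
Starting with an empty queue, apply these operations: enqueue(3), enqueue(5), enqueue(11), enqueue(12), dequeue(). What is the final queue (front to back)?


enqueue(3) -> [3]
enqueue(5) -> [3, 5]
enqueue(11) -> [3, 5, 11]
enqueue(12) -> [3, 5, 11, 12]
dequeue() returns 3 -> [5, 11, 12]
Final queue (front to back): [5, 11, 12]


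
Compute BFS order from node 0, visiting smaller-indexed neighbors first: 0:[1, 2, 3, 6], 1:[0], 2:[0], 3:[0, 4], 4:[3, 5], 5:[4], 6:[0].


BFS queue: start with [0]
Visit order: [0, 1, 2, 3, 6, 4, 5]


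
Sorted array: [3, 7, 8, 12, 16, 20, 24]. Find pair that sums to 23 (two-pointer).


Two pointers: lo=0, hi=6
Found pair: (3, 20) summing to 23


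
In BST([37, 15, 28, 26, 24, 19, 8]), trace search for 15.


BST root = 37
Search for 15: compare at each node
Path: [37, 15]


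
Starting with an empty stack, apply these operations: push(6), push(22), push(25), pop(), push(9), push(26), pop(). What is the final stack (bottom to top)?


push(6) -> [6]
push(22) -> [6, 22]
push(25) -> [6, 22, 25]
pop() returns 25 -> [6, 22]
push(9) -> [6, 22, 9]
push(26) -> [6, 22, 9, 26]
pop() returns 26 -> [6, 22, 9]
Final stack (bottom to top): [6, 22, 9]


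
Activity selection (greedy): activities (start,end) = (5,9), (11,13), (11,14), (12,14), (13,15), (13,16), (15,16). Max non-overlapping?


Greedy: pick earliest-ending, then skip overlaps.
Selected (4 activities): [(5, 9), (11, 13), (13, 15), (15, 16)]


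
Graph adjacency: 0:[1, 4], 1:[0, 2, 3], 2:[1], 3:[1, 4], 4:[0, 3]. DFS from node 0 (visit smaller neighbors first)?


DFS stack-based: start with [0]
Visit order: [0, 1, 2, 3, 4]


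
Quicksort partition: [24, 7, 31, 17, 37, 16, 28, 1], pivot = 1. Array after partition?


Elements <= 1 go left of pivot.
Result: [1, 7, 31, 17, 37, 16, 28, 24], pivot at index 0


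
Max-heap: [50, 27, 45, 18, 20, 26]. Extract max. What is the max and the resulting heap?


Max = 50
Replace root with last, heapify down
Resulting heap: [45, 27, 26, 18, 20]


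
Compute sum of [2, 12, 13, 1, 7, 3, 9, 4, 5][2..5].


Prefix sums: [0, 2, 14, 27, 28, 35, 38, 47, 51, 56]
Sum[2..5] = prefix[6] - prefix[2] = 38 - 14 = 24


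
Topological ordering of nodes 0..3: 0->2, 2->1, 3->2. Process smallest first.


Kahn's algorithm, process smallest node first
Order: [0, 3, 2, 1]


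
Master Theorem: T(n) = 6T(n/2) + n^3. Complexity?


a=6, b=2, c=3. log_2(6)=2.585 < c=3. Case 3: O(n^c) = O(n^3)
Complexity: O(n^3)


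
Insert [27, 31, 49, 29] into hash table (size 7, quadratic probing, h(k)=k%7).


Insertions: 27->slot 6; 31->slot 3; 49->slot 0; 29->slot 1
Table: [49, 29, None, 31, None, None, 27]


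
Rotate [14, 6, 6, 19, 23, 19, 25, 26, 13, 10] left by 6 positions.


Left rotate by 6: [25, 26, 13, 10, 14, 6, 6, 19, 23, 19]


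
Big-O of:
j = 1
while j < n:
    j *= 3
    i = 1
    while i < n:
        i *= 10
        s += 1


Per nesting level: O(log n) * O(log n) = O((log n)^2)
Complexity: O((log n)^2)


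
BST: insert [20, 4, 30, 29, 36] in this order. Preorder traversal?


Root = 20; build tree by BST insertion.
Preorder traversal: [20, 4, 30, 29, 36]


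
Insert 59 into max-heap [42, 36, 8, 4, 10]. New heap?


Append 59: [42, 36, 8, 4, 10, 59]
Bubble up: swap idx 5(59) with idx 2(8); swap idx 2(59) with idx 0(42)
Result: [59, 36, 42, 4, 10, 8]


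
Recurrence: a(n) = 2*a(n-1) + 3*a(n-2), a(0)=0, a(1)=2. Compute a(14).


Build bottom-up:
...a(12)=265720, a(13)=797162, a(14)=2*797162+3*265720=2391484


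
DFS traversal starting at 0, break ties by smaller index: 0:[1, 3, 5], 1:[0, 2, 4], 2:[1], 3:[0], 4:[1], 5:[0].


DFS stack-based: start with [0]
Visit order: [0, 1, 2, 4, 3, 5]


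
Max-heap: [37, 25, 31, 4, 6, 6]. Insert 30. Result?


Append 30: [37, 25, 31, 4, 6, 6, 30]
Bubble up: no swaps needed
Result: [37, 25, 31, 4, 6, 6, 30]


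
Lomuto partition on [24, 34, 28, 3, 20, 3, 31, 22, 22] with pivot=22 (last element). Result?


Elements <= 22 go left of pivot.
Result: [3, 20, 3, 22, 22, 28, 31, 24, 34], pivot at index 4


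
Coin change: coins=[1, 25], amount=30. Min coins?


dp[0]=0; dp[i]=1+min(dp[i-c] for c in coins)
...dp[25]=1, dp[26]=2, dp[27]=3, dp[28]=4, dp[29]=5, dp[30]=6
Minimum coins for 30 = 6


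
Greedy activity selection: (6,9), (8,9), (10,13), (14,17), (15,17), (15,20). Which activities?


Greedy: pick earliest-ending, then skip overlaps.
Selected (3 activities): [(6, 9), (10, 13), (14, 17)]


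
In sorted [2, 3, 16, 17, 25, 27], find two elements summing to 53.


Two pointers: lo=0, hi=5
No pair sums to 53


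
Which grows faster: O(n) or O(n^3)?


linear grows slower than cubic
O(n) is asymptotically smaller; O(n^3) grows faster


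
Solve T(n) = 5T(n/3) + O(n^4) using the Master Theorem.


a=5, b=3, c=4. log_3(5)=1.465 < c=4. Case 3: O(n^c) = O(n^4)
Complexity: O(n^4)


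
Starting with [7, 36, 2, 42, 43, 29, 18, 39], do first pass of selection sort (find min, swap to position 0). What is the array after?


After one pass: [2, 36, 7, 42, 43, 29, 18, 39]


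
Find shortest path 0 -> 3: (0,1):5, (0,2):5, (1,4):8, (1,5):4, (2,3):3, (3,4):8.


Dijkstra from 0:
Distances: {0: 0, 1: 5, 2: 5, 3: 8, 4: 13, 5: 9}
Shortest distance to 3 = 8, path = [0, 2, 3]


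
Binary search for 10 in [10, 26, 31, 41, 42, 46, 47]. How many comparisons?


Search for 10:
[0,6] mid=3 arr[3]=41
[0,2] mid=1 arr[1]=26
[0,0] mid=0 arr[0]=10
Total: 3 comparisons


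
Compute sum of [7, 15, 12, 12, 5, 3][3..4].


Prefix sums: [0, 7, 22, 34, 46, 51, 54]
Sum[3..4] = prefix[5] - prefix[3] = 51 - 34 = 17


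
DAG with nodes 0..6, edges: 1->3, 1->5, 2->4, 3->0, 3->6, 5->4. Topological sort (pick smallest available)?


Kahn's algorithm, process smallest node first
Order: [1, 2, 3, 0, 5, 4, 6]


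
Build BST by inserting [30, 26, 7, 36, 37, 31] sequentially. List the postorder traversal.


Root = 30; build tree by BST insertion.
Postorder traversal: [7, 26, 31, 37, 36, 30]


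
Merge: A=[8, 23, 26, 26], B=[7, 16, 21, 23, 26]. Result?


Compare heads, take smaller each step.
Merged: [7, 8, 16, 21, 23, 23, 26, 26, 26]


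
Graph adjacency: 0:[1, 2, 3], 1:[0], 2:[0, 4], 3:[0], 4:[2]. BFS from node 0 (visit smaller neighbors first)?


BFS queue: start with [0]
Visit order: [0, 1, 2, 3, 4]


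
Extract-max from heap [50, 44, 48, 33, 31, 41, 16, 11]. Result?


Max = 50
Replace root with last, heapify down
Resulting heap: [48, 44, 41, 33, 31, 11, 16]


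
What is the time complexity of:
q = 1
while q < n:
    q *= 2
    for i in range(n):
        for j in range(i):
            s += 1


Per nesting level: O(log n) * O(n) * O(n) [triangular over i] = O(n^2 log n)
Complexity: O(n^2 log n)


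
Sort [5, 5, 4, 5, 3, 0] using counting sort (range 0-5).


Count array: [1, 0, 0, 1, 1, 3]
Reconstruct: [0, 3, 4, 5, 5, 5]


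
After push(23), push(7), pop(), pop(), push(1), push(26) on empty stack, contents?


push(23) -> [23]
push(7) -> [23, 7]
pop() returns 7 -> [23]
pop() returns 23 -> []
push(1) -> [1]
push(26) -> [1, 26]
Final stack (bottom to top): [1, 26]


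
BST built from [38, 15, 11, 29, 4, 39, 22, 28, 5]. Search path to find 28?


BST root = 38
Search for 28: compare at each node
Path: [38, 15, 29, 22, 28]


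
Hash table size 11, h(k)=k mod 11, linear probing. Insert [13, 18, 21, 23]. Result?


Insertions: 13->slot 2; 18->slot 7; 21->slot 10; 23->slot 1
Table: [None, 23, 13, None, None, None, None, 18, None, None, 21]


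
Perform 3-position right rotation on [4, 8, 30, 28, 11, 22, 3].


Right rotate by 3: [11, 22, 3, 4, 8, 30, 28]


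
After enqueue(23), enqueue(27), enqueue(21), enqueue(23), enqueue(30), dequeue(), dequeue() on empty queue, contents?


enqueue(23) -> [23]
enqueue(27) -> [23, 27]
enqueue(21) -> [23, 27, 21]
enqueue(23) -> [23, 27, 21, 23]
enqueue(30) -> [23, 27, 21, 23, 30]
dequeue() returns 23 -> [27, 21, 23, 30]
dequeue() returns 27 -> [21, 23, 30]
Final queue (front to back): [21, 23, 30]


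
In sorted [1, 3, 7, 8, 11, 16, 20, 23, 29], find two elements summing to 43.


Two pointers: lo=0, hi=8
Found pair: (20, 23) summing to 43


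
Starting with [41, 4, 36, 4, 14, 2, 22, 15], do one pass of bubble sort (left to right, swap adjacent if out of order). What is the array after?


After one pass: [4, 36, 4, 14, 2, 22, 15, 41]


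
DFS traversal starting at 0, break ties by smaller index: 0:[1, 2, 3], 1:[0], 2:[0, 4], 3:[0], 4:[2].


DFS stack-based: start with [0]
Visit order: [0, 1, 2, 4, 3]


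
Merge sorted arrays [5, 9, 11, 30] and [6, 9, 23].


Compare heads, take smaller each step.
Merged: [5, 6, 9, 9, 11, 23, 30]


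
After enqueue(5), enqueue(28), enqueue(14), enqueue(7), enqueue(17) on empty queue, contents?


enqueue(5) -> [5]
enqueue(28) -> [5, 28]
enqueue(14) -> [5, 28, 14]
enqueue(7) -> [5, 28, 14, 7]
enqueue(17) -> [5, 28, 14, 7, 17]
Final queue (front to back): [5, 28, 14, 7, 17]


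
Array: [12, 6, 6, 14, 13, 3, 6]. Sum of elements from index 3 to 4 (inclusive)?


Prefix sums: [0, 12, 18, 24, 38, 51, 54, 60]
Sum[3..4] = prefix[5] - prefix[3] = 51 - 24 = 27


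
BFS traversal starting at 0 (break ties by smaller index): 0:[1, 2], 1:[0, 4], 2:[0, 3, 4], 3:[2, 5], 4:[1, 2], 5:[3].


BFS queue: start with [0]
Visit order: [0, 1, 2, 4, 3, 5]


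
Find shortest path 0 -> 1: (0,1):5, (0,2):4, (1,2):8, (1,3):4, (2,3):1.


Dijkstra from 0:
Distances: {0: 0, 1: 5, 2: 4, 3: 5}
Shortest distance to 1 = 5, path = [0, 1]


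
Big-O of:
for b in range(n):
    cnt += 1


Per nesting level: O(n) = O(n)
Complexity: O(n)


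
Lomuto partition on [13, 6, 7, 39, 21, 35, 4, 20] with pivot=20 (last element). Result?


Elements <= 20 go left of pivot.
Result: [13, 6, 7, 4, 20, 35, 39, 21], pivot at index 4


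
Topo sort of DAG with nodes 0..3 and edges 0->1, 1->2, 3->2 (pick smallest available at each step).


Kahn's algorithm, process smallest node first
Order: [0, 1, 3, 2]


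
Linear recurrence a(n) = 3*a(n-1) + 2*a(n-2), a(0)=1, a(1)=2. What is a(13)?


Build bottom-up:
...a(11)=726628, a(12)=2587924, a(13)=3*2587924+2*726628=9217028


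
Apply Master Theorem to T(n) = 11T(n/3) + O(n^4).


a=11, b=3, c=4. log_3(11)=2.183 < c=4. Case 3: O(n^c) = O(n^4)
Complexity: O(n^4)


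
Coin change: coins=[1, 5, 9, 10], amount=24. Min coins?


dp[0]=0; dp[i]=1+min(dp[i-c] for c in coins)
...dp[19]=2, dp[20]=2, dp[21]=3, dp[22]=4, dp[23]=3, dp[24]=3
Minimum coins for 24 = 3


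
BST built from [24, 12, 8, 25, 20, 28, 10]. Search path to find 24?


BST root = 24
Search for 24: compare at each node
Path: [24]


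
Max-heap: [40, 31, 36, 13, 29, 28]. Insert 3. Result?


Append 3: [40, 31, 36, 13, 29, 28, 3]
Bubble up: no swaps needed
Result: [40, 31, 36, 13, 29, 28, 3]


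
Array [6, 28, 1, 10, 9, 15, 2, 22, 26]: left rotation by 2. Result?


Left rotate by 2: [1, 10, 9, 15, 2, 22, 26, 6, 28]


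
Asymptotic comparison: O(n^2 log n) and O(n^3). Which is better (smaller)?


n^2 log n grows slower than cubic
O(n^2 log n) is asymptotically smaller; O(n^3) grows faster


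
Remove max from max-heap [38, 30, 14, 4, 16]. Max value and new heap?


Max = 38
Replace root with last, heapify down
Resulting heap: [30, 16, 14, 4]


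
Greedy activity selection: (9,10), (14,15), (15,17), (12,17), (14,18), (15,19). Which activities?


Greedy: pick earliest-ending, then skip overlaps.
Selected (3 activities): [(9, 10), (14, 15), (15, 17)]


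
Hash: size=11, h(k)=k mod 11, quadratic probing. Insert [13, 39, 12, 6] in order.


Insertions: 13->slot 2; 39->slot 6; 12->slot 1; 6->slot 7
Table: [None, 12, 13, None, None, None, 39, 6, None, None, None]


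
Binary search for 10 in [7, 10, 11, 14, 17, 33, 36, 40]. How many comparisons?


Search for 10:
[0,7] mid=3 arr[3]=14
[0,2] mid=1 arr[1]=10
Total: 2 comparisons


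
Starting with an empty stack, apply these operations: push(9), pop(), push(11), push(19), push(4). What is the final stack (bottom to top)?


push(9) -> [9]
pop() returns 9 -> []
push(11) -> [11]
push(19) -> [11, 19]
push(4) -> [11, 19, 4]
Final stack (bottom to top): [11, 19, 4]


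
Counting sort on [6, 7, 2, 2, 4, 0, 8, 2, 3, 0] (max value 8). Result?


Count array: [2, 0, 3, 1, 1, 0, 1, 1, 1]
Reconstruct: [0, 0, 2, 2, 2, 3, 4, 6, 7, 8]
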